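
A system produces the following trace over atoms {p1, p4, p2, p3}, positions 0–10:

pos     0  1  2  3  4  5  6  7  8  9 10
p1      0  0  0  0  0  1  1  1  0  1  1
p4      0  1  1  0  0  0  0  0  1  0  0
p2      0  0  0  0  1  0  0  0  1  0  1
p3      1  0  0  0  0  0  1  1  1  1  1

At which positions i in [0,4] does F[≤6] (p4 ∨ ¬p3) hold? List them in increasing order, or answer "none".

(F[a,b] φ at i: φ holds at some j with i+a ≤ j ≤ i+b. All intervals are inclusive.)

Evaluate at each i in [0,4]:
  i=0: ✓ (witness j=1)
  i=1: ✓ (witness j=1)
  i=2: ✓ (witness j=2)
  i=3: ✓ (witness j=3)
  i=4: ✓ (witness j=4)

0, 1, 2, 3, 4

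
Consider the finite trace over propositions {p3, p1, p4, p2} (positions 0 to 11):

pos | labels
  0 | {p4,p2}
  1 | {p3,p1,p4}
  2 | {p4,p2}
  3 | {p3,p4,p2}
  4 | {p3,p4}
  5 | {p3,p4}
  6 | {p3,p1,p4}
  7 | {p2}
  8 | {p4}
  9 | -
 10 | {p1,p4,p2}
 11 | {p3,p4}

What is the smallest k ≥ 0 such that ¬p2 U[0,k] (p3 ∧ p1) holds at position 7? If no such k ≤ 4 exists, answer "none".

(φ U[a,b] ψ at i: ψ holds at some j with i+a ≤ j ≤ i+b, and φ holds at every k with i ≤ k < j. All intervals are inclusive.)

Need earliest j ≥ 7 with (p3 ∧ p1), and ¬p2 at every k in [7,j-1].
  j=7: rhs fails.
  j=8: rhs fails.
  j=9: rhs fails.
  j=10: rhs fails.
  j=11: rhs fails.
No witness within the range → none.

none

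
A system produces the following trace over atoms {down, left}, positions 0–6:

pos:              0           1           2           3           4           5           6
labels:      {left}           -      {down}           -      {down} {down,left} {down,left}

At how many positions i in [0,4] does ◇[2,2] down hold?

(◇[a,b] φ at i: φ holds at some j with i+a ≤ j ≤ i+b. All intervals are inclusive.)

Evaluate at each i in [0,4]:
  i=0: ✓ (witness j=2)
  i=1: ✗ (none in [3,3])
  i=2: ✓ (witness j=4)
  i=3: ✓ (witness j=5)
  i=4: ✓ (witness j=6)
Positions where it holds: {0, 2, 3, 4} → 4.

4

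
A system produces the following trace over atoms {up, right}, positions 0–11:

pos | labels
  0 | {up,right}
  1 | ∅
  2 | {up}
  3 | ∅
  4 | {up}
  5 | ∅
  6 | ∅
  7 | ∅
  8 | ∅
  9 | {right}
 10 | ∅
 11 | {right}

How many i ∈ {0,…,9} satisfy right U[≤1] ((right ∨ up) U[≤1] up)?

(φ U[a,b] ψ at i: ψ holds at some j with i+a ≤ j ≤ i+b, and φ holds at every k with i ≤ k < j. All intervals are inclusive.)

3

Evaluate at each i in [0,9]:
  i=0: ✓ (rhs at j=0)
  i=1: ✗ (lhs fails at k=1 before rhs at j=2)
  i=2: ✓ (rhs at j=2)
  i=3: ✗ (lhs fails at k=3 before rhs at j=4)
  i=4: ✓ (rhs at j=4)
  i=5: ✗ (no rhs in [5,6])
  i=6: ✗ (no rhs in [6,7])
  i=7: ✗ (no rhs in [7,8])
  i=8: ✗ (no rhs in [8,9])
  i=9: ✗ (no rhs in [9,10])
Positions where it holds: {0, 2, 4} → 3.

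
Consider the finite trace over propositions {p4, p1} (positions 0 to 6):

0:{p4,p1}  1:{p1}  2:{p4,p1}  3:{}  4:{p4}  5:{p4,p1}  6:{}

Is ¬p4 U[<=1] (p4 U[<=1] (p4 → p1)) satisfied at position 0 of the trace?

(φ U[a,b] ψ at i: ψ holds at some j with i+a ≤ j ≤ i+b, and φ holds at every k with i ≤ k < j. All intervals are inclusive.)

True

Need some j in [0,1] with (p4 U[<=1] (p4 → p1)), and ¬p4 at every k in [0,j-1].
  j=0: (p4 U[<=1] (p4 → p1)) holds; no prefix to check → satisfied.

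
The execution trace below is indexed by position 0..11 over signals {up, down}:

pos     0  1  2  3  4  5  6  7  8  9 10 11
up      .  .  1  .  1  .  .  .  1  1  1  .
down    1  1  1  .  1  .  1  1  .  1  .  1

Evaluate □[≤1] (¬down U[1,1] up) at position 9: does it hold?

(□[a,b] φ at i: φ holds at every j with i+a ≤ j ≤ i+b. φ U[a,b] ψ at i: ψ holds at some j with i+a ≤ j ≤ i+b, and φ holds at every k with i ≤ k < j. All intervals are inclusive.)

Check (¬down U[1,1] up) at every j in [9,10]:
  j=9: fails
  j=10: fails
Fails at j=9 → formula fails.

Does not hold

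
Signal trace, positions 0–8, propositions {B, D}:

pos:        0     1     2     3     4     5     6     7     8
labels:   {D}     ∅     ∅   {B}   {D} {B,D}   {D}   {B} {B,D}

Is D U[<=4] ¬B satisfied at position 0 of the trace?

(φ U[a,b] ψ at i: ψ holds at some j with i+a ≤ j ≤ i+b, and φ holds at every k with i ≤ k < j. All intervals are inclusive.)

Need some j in [0,4] with ¬B, and D at every k in [0,j-1].
  j=0: ¬B holds; no prefix to check → satisfied.

Holds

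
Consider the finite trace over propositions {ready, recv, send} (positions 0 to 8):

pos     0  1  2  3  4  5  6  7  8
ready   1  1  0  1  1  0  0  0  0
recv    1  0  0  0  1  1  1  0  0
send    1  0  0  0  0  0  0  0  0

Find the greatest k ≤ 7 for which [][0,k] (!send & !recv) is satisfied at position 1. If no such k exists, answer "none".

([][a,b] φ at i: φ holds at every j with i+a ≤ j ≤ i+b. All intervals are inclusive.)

(!send & !recv) must hold from j=1 onward; find where it first fails.
  j=1: holds
  j=2: holds
  j=3: holds
  j=4: fails
Holds on [1,3], so largest k = 2.

2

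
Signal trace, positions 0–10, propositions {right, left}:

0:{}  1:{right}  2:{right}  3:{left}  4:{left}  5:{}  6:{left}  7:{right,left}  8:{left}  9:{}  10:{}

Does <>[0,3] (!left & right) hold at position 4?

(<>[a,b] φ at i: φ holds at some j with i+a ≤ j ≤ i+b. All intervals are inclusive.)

Does not hold

Check (!left & right) at each j in [4,7]:
  j=4: false
  j=5: false
  j=6: false
  j=7: false
No position in the window satisfies it → formula fails.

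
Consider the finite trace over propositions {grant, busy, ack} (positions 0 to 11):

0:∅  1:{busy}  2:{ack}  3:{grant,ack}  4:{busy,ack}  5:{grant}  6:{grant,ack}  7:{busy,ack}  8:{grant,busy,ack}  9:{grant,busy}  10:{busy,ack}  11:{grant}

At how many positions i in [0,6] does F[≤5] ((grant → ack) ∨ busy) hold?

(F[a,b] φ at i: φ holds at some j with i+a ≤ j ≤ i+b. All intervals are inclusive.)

Evaluate at each i in [0,6]:
  i=0: ✓ (witness j=0)
  i=1: ✓ (witness j=1)
  i=2: ✓ (witness j=2)
  i=3: ✓ (witness j=3)
  i=4: ✓ (witness j=4)
  i=5: ✓ (witness j=6)
  i=6: ✓ (witness j=6)
Positions where it holds: {0, 1, 2, 3, 4, 5, 6} → 7.

7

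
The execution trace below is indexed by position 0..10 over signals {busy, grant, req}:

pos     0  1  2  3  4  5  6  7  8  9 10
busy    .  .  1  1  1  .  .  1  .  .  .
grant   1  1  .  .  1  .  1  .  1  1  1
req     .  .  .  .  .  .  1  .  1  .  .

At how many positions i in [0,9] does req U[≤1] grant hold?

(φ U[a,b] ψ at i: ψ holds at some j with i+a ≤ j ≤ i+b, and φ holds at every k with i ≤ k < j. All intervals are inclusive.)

Evaluate at each i in [0,9]:
  i=0: ✓ (rhs at j=0)
  i=1: ✓ (rhs at j=1)
  i=2: ✗ (no rhs in [2,3])
  i=3: ✗ (lhs fails at k=3 before rhs at j=4)
  i=4: ✓ (rhs at j=4)
  i=5: ✗ (lhs fails at k=5 before rhs at j=6)
  i=6: ✓ (rhs at j=6)
  i=7: ✗ (lhs fails at k=7 before rhs at j=8)
  i=8: ✓ (rhs at j=8)
  i=9: ✓ (rhs at j=9)
Positions where it holds: {0, 1, 4, 6, 8, 9} → 6.

6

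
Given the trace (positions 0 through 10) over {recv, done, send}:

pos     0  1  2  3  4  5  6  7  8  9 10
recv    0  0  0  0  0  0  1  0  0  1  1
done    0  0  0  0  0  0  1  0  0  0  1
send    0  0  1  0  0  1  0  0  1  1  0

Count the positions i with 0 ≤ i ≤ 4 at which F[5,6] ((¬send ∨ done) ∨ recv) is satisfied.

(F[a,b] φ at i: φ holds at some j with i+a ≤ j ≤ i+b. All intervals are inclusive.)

Evaluate at each i in [0,4]:
  i=0: ✓ (witness j=6)
  i=1: ✓ (witness j=6)
  i=2: ✓ (witness j=7)
  i=3: ✓ (witness j=9)
  i=4: ✓ (witness j=9)
Positions where it holds: {0, 1, 2, 3, 4} → 5.

5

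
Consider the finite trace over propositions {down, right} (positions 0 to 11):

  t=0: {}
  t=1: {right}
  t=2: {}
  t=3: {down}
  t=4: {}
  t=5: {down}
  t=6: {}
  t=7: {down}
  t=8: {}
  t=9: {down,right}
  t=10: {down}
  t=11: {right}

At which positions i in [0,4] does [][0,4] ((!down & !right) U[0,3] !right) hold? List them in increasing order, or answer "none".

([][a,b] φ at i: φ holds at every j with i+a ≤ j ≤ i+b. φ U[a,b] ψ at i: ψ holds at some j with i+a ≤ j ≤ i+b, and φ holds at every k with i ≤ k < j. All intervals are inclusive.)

Evaluate at each i in [0,4]:
  i=0: ✗ (fails at j=1)
  i=1: ✗ (fails at j=1)
  i=2: ✓ (all of [2,6])
  i=3: ✓ (all of [3,7])
  i=4: ✓ (all of [4,8])

2, 3, 4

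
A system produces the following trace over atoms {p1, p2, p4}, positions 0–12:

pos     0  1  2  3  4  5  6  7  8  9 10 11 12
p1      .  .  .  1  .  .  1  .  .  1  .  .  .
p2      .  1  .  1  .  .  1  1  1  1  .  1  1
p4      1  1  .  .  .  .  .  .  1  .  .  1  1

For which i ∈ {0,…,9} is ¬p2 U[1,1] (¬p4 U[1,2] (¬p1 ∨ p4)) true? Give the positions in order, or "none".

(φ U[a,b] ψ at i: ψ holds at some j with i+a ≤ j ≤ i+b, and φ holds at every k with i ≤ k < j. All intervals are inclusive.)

Evaluate at each i in [0,9]:
  i=0: ✗ (no rhs in [1,1])
  i=1: ✗ (lhs fails at k=1 before rhs at j=2)
  i=2: ✓ (rhs at j=3; lhs holds on [2,2])
  i=3: ✗ (lhs fails at k=3 before rhs at j=4)
  i=4: ✓ (rhs at j=5; lhs holds on [4,4])
  i=5: ✓ (rhs at j=6; lhs holds on [5,5])
  i=6: ✗ (lhs fails at k=6 before rhs at j=7)
  i=7: ✗ (no rhs in [8,8])
  i=8: ✗ (lhs fails at k=8 before rhs at j=9)
  i=9: ✗ (lhs fails at k=9 before rhs at j=10)

2, 4, 5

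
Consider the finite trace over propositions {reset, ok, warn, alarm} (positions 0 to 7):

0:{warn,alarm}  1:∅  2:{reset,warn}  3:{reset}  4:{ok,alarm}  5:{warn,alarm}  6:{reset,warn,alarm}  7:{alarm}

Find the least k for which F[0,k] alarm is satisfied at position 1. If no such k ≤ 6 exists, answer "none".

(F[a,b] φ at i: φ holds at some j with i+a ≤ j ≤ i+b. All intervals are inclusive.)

Scan j = 1,2,… for alarm:
  j=1: fails
  j=2: fails
  j=3: fails
  j=4: holds
First hit at j=4, so smallest k = 4-1 = 3.

3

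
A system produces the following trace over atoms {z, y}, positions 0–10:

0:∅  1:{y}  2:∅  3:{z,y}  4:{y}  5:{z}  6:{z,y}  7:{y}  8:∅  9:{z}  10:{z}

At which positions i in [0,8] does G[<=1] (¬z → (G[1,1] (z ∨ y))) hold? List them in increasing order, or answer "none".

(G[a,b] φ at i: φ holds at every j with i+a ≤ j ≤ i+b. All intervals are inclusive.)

Evaluate at each i in [0,8]:
  i=0: ✗ (fails at j=1)
  i=1: ✗ (fails at j=1)
  i=2: ✓ (all of [2,3])
  i=3: ✓ (all of [3,4])
  i=4: ✓ (all of [4,5])
  i=5: ✓ (all of [5,6])
  i=6: ✗ (fails at j=7)
  i=7: ✗ (fails at j=7)
  i=8: ✓ (all of [8,9])

2, 3, 4, 5, 8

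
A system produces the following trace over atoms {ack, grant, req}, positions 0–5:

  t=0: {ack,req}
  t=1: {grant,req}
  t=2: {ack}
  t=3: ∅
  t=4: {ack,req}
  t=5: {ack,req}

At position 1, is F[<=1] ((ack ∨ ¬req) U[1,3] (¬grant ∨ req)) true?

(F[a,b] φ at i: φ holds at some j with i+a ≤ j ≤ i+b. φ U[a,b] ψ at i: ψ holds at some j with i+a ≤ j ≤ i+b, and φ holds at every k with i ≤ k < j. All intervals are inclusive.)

Holds

Check ((ack ∨ ¬req) U[1,3] (¬grant ∨ req)) at each j in [1,2]:
  j=1: fails
  j=2: holds
Found at j=2 → formula holds.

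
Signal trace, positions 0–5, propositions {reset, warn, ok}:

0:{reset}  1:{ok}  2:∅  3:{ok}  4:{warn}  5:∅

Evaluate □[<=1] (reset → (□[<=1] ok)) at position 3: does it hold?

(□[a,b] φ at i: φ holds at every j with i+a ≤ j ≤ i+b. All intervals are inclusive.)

True

Check (reset → (□[<=1] ok)) at every j in [3,4]:
  j=3: antecedent false → ✓
  j=4: antecedent false → ✓
All positions satisfy it → formula holds.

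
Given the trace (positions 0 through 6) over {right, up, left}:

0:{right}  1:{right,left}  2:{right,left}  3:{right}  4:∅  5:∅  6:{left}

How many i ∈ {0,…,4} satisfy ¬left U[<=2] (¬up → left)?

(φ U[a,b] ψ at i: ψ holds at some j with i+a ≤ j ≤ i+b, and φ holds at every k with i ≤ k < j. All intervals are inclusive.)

Evaluate at each i in [0,4]:
  i=0: ✓ (rhs at j=1; lhs holds on [0,0])
  i=1: ✓ (rhs at j=1)
  i=2: ✓ (rhs at j=2)
  i=3: ✗ (no rhs in [3,5])
  i=4: ✓ (rhs at j=6; lhs holds on [4,5])
Positions where it holds: {0, 1, 2, 4} → 4.

4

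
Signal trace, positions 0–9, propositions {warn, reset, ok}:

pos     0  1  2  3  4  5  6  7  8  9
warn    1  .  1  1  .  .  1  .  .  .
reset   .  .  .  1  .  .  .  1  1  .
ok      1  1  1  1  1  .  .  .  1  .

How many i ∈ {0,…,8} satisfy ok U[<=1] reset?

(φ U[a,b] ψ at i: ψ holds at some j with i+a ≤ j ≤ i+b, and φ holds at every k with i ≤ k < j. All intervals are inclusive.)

Evaluate at each i in [0,8]:
  i=0: ✗ (no rhs in [0,1])
  i=1: ✗ (no rhs in [1,2])
  i=2: ✓ (rhs at j=3; lhs holds on [2,2])
  i=3: ✓ (rhs at j=3)
  i=4: ✗ (no rhs in [4,5])
  i=5: ✗ (no rhs in [5,6])
  i=6: ✗ (lhs fails at k=6 before rhs at j=7)
  i=7: ✓ (rhs at j=7)
  i=8: ✓ (rhs at j=8)
Positions where it holds: {2, 3, 7, 8} → 4.

4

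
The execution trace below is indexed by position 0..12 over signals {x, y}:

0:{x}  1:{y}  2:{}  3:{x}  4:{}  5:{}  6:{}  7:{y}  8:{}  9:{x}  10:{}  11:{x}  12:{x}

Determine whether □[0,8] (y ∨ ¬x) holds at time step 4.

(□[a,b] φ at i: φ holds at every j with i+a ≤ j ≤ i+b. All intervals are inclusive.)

Does not hold

Check (y ∨ ¬x) at every j in [4,12]:
  j=4: true
  j=5: true
  j=6: true
  j=7: true
  j=8: true
  j=9: false
  j=10: true
  j=11: false
  j=12: false
Fails at j=9 → formula fails.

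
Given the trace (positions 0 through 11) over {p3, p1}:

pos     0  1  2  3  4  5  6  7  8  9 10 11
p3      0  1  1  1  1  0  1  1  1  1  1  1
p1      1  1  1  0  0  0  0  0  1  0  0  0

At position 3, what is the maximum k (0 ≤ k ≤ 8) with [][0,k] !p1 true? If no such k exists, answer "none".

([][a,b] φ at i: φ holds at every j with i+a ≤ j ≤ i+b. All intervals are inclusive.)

4

!p1 must hold from j=3 onward; find where it first fails.
  j=3: holds
  j=4: holds
  j=5: holds
  j=6: holds
  j=7: holds
  j=8: fails
Holds on [3,7], so largest k = 4.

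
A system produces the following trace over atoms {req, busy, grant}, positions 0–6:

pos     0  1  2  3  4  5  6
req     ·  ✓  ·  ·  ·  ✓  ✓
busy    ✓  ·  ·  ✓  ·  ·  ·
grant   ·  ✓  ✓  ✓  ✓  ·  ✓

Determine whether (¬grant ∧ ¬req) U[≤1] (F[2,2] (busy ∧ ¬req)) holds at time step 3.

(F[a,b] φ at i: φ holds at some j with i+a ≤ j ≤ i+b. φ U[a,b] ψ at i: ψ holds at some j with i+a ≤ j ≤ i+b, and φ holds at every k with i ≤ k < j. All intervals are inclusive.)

Need some j in [3,4] with F[2,2] (busy ∧ ¬req), and (¬grant ∧ ¬req) at every k in [3,j-1].
  j=3: F[2,2] (busy ∧ ¬req) — fails (none in [5,5]).
  j=4: F[2,2] (busy ∧ ¬req) — fails (none in [6,6]).
No j in the window works → until fails.

Does not hold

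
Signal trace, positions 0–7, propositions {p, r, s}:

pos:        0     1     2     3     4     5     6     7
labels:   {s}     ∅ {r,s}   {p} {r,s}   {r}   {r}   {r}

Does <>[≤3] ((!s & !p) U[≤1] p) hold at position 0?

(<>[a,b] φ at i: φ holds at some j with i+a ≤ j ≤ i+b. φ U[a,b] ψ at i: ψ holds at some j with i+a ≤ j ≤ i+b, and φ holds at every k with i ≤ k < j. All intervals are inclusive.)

True

Check ((!s & !p) U[≤1] p) at each j in [0,3]:
  j=0: fails
  j=1: fails
  j=2: fails
  j=3: holds
Found at j=3 → formula holds.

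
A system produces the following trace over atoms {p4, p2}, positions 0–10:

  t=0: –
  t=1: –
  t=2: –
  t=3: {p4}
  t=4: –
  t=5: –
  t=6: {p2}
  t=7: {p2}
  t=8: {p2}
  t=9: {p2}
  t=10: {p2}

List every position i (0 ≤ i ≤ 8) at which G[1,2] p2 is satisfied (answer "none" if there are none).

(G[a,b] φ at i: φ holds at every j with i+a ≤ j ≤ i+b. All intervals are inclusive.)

Evaluate at each i in [0,8]:
  i=0: ✗ (fails at j=1)
  i=1: ✗ (fails at j=2)
  i=2: ✗ (fails at j=3)
  i=3: ✗ (fails at j=4)
  i=4: ✗ (fails at j=5)
  i=5: ✓ (all of [6,7])
  i=6: ✓ (all of [7,8])
  i=7: ✓ (all of [8,9])
  i=8: ✓ (all of [9,10])

5, 6, 7, 8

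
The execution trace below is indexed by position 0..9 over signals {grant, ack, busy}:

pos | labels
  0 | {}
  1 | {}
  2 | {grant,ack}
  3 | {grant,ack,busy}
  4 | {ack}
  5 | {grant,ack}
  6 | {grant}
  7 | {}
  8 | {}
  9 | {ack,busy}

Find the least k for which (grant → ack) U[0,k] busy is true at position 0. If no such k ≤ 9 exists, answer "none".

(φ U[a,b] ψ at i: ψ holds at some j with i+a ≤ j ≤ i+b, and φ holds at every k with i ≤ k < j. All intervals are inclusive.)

3

Need earliest j ≥ 0 with busy, and (grant → ack) at every k in [0,j-1].
  j=0: rhs fails.
  j=1: rhs fails.
  j=2: rhs fails.
  j=3: rhs holds; lhs holds on [0,2]. k = 3.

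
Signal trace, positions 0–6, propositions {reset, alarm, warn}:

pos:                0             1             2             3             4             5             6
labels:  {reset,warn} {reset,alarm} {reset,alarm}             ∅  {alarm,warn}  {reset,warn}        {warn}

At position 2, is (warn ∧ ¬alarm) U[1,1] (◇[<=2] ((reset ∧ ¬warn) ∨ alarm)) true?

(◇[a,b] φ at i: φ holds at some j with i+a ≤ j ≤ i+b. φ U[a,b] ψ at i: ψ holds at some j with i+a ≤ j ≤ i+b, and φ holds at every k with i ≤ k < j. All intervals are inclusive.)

False

Need some j in [3,3] with ◇[<=2] ((reset ∧ ¬warn) ∨ alarm), and (warn ∧ ¬alarm) at every k in [2,j-1].
  j=3: ◇[<=2] ((reset ∧ ¬warn) ∨ alarm) holds, but (warn ∧ ¬alarm) fails at k=2 → not this j.
No j in the window works → until fails.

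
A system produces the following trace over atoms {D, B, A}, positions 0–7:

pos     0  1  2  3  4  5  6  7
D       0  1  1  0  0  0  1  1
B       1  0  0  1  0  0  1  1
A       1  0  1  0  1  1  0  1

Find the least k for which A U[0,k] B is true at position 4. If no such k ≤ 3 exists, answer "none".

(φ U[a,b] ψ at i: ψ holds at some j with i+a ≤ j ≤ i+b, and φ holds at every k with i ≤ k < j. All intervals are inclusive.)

Need earliest j ≥ 4 with B, and A at every k in [4,j-1].
  j=4: rhs fails.
  j=5: rhs fails.
  j=6: rhs holds; lhs holds on [4,5]. k = 2.

2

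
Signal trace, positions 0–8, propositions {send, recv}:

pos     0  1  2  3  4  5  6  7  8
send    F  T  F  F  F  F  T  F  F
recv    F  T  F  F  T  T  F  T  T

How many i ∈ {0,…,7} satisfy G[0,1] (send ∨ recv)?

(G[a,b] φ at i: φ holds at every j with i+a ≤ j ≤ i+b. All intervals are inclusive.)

Evaluate at each i in [0,7]:
  i=0: ✗ (fails at j=0)
  i=1: ✗ (fails at j=2)
  i=2: ✗ (fails at j=2)
  i=3: ✗ (fails at j=3)
  i=4: ✓ (all of [4,5])
  i=5: ✓ (all of [5,6])
  i=6: ✓ (all of [6,7])
  i=7: ✓ (all of [7,8])
Positions where it holds: {4, 5, 6, 7} → 4.

4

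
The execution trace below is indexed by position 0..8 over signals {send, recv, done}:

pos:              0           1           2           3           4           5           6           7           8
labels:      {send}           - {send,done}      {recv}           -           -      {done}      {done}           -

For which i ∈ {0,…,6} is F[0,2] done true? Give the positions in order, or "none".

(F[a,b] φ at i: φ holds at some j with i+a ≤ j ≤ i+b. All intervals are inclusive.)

0, 1, 2, 4, 5, 6

Evaluate at each i in [0,6]:
  i=0: ✓ (witness j=2)
  i=1: ✓ (witness j=2)
  i=2: ✓ (witness j=2)
  i=3: ✗ (none in [3,5])
  i=4: ✓ (witness j=6)
  i=5: ✓ (witness j=6)
  i=6: ✓ (witness j=6)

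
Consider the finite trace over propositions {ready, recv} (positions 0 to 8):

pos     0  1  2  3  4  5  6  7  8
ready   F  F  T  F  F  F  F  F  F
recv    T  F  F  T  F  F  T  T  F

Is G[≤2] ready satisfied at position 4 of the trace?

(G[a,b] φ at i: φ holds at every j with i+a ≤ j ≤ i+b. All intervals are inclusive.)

False

Check ready at every j in [4,6]:
  j=4: false
  j=5: false
  j=6: false
Fails at j=4 → formula fails.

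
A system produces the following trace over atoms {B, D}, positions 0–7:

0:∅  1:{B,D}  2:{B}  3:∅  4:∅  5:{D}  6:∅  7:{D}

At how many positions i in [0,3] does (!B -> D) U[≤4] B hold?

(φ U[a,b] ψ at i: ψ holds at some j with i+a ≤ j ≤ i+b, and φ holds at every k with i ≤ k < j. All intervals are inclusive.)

Evaluate at each i in [0,3]:
  i=0: ✗ (lhs fails at k=0 before rhs at j=1)
  i=1: ✓ (rhs at j=1)
  i=2: ✓ (rhs at j=2)
  i=3: ✗ (no rhs in [3,7])
Positions where it holds: {1, 2} → 2.

2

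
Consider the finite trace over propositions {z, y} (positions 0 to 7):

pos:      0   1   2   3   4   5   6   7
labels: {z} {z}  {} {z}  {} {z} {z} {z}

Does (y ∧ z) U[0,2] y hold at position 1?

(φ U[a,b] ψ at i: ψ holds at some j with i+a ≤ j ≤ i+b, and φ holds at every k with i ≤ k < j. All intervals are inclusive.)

False

Need some j in [1,3] with y, and (y ∧ z) at every k in [1,j-1].
  j=1: y false.
  j=2: y false.
  j=3: y false.
No j in the window works → until fails.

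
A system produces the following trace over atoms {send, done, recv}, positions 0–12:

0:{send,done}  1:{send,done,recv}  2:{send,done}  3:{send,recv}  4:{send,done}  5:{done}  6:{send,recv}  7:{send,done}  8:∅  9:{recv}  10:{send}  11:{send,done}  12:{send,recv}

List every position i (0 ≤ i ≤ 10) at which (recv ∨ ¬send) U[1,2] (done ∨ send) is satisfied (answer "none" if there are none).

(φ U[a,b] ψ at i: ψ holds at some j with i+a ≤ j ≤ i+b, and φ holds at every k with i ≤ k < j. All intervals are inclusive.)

1, 3, 5, 6, 8, 9

Evaluate at each i in [0,10]:
  i=0: ✗ (lhs fails at k=0 before rhs at j=1)
  i=1: ✓ (rhs at j=2; lhs holds on [1,1])
  i=2: ✗ (lhs fails at k=2 before rhs at j=3)
  i=3: ✓ (rhs at j=4; lhs holds on [3,3])
  i=4: ✗ (lhs fails at k=4 before rhs at j=5)
  i=5: ✓ (rhs at j=6; lhs holds on [5,5])
  i=6: ✓ (rhs at j=7; lhs holds on [6,6])
  i=7: ✗ (no rhs in [8,9])
  i=8: ✓ (rhs at j=10; lhs holds on [8,9])
  i=9: ✓ (rhs at j=10; lhs holds on [9,9])
  i=10: ✗ (lhs fails at k=10 before rhs at j=11)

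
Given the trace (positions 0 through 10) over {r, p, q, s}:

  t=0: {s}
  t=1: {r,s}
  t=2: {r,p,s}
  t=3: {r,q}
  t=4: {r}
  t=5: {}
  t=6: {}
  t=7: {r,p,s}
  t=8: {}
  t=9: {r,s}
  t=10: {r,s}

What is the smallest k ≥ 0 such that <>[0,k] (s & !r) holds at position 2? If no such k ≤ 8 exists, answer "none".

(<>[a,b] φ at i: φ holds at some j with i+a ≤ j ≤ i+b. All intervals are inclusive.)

none

Scan j = 2,3,… for (s & !r):
  j=2: fails
  j=3: fails
  j=4: fails
  j=5: fails
  j=6: fails
  j=7: fails
  j=8: fails
  j=9: fails
  j=10: fails
No j in [2,10] satisfies it → none.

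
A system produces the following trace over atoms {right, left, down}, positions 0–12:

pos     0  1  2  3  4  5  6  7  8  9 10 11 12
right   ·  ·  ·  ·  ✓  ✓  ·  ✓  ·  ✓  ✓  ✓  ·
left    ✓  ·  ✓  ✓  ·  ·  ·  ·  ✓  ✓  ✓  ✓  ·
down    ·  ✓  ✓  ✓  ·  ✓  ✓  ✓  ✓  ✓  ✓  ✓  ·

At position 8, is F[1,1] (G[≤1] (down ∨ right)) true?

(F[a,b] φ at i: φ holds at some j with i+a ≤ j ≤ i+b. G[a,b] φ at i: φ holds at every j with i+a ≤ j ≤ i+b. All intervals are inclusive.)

Holds

Check G[≤1] (down ∨ right) at each j in [9,9]:
  j=9: holds on [9,10]
Found at j=9 → formula holds.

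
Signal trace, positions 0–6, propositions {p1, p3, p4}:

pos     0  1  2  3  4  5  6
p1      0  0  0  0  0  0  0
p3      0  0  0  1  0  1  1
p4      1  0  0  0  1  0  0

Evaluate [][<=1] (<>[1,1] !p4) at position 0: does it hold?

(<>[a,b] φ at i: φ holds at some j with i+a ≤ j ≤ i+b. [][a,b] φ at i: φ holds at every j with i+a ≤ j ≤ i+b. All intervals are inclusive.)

Check <>[1,1] !p4 at every j in [0,1]:
  j=0: holds (witness at 1)
  j=1: holds (witness at 2)
All positions satisfy it → formula holds.

Yes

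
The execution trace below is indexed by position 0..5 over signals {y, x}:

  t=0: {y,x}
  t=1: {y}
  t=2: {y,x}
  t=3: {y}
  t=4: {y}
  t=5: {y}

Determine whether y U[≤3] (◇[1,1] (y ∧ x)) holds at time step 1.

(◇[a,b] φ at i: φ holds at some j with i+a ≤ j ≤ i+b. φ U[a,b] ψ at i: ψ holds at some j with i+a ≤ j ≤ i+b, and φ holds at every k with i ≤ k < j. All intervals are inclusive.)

Yes

Need some j in [1,4] with ◇[1,1] (y ∧ x), and y at every k in [1,j-1].
  j=1: ◇[1,1] (y ∧ x) holds; no prefix to check → satisfied.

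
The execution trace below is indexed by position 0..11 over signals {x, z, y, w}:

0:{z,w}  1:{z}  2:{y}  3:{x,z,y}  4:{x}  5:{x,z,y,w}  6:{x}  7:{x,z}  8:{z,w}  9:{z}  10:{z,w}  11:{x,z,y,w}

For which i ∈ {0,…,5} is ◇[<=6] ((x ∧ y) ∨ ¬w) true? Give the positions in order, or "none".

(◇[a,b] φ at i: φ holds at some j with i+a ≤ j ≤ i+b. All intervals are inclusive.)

Evaluate at each i in [0,5]:
  i=0: ✓ (witness j=1)
  i=1: ✓ (witness j=1)
  i=2: ✓ (witness j=2)
  i=3: ✓ (witness j=3)
  i=4: ✓ (witness j=4)
  i=5: ✓ (witness j=5)

0, 1, 2, 3, 4, 5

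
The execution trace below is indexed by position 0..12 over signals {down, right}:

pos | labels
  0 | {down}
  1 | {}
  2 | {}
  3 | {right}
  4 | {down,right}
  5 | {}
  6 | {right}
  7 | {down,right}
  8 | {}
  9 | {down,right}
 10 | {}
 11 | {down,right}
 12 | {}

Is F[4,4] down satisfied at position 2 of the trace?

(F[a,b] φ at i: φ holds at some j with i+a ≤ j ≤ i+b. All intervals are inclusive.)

False

Check down at each j in [6,6]:
  j=6: false
No position in the window satisfies it → formula fails.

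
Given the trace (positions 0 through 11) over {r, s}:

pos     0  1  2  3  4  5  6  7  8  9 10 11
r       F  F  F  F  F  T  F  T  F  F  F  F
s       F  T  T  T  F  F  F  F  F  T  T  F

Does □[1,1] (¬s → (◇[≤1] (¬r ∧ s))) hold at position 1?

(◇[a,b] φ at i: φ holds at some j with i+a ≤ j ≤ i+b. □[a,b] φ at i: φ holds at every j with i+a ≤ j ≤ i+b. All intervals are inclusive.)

True

Check (¬s → (◇[≤1] (¬r ∧ s))) at every j in [2,2]:
  j=2: antecedent false → ✓
All positions satisfy it → formula holds.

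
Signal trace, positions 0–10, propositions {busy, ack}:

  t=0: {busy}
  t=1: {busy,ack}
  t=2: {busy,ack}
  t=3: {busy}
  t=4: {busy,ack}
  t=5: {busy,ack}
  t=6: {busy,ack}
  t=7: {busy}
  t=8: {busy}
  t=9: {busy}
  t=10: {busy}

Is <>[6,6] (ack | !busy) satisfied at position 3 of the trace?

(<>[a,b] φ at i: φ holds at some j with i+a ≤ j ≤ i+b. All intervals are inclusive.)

Check (ack | !busy) at each j in [9,9]:
  j=9: false
No position in the window satisfies it → formula fails.

No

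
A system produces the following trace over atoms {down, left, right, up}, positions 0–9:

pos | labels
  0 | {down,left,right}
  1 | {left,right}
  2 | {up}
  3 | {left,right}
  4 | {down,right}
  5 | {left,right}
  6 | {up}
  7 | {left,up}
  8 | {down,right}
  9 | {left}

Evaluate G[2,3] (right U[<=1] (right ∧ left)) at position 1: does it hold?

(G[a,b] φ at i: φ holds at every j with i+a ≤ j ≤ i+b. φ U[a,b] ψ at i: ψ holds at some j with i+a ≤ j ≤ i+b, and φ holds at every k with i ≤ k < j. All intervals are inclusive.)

Check (right U[<=1] (right ∧ left)) at every j in [3,4]:
  j=3: holds
  j=4: holds
All positions satisfy it → formula holds.

Holds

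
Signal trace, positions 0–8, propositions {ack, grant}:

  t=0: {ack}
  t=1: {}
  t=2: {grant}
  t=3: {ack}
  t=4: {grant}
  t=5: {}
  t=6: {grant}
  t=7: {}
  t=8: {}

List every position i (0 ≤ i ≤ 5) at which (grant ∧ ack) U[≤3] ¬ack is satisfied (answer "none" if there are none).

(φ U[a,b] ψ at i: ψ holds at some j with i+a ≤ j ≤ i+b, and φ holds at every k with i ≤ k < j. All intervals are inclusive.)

1, 2, 4, 5

Evaluate at each i in [0,5]:
  i=0: ✗ (lhs fails at k=0 before rhs at j=1)
  i=1: ✓ (rhs at j=1)
  i=2: ✓ (rhs at j=2)
  i=3: ✗ (lhs fails at k=3 before rhs at j=4)
  i=4: ✓ (rhs at j=4)
  i=5: ✓ (rhs at j=5)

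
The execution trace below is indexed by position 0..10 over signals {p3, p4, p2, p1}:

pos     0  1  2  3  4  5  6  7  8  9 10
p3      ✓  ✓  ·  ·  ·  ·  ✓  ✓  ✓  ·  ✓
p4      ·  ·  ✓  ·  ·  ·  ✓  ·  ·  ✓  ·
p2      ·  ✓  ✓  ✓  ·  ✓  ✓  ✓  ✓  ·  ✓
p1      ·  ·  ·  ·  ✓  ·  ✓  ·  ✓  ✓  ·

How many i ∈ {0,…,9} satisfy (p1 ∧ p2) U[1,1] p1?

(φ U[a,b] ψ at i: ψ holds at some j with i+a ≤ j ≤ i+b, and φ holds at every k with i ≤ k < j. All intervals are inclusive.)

1

Evaluate at each i in [0,9]:
  i=0: ✗ (no rhs in [1,1])
  i=1: ✗ (no rhs in [2,2])
  i=2: ✗ (no rhs in [3,3])
  i=3: ✗ (lhs fails at k=3 before rhs at j=4)
  i=4: ✗ (no rhs in [5,5])
  i=5: ✗ (lhs fails at k=5 before rhs at j=6)
  i=6: ✗ (no rhs in [7,7])
  i=7: ✗ (lhs fails at k=7 before rhs at j=8)
  i=8: ✓ (rhs at j=9; lhs holds on [8,8])
  i=9: ✗ (no rhs in [10,10])
Positions where it holds: {8} → 1.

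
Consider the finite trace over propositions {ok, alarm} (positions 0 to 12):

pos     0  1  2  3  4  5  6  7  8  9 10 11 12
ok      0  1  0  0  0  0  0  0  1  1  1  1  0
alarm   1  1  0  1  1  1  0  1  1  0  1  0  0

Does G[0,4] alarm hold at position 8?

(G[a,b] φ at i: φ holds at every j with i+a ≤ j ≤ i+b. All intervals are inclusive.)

Check alarm at every j in [8,12]:
  j=8: true
  j=9: false
  j=10: true
  j=11: false
  j=12: false
Fails at j=9 → formula fails.

No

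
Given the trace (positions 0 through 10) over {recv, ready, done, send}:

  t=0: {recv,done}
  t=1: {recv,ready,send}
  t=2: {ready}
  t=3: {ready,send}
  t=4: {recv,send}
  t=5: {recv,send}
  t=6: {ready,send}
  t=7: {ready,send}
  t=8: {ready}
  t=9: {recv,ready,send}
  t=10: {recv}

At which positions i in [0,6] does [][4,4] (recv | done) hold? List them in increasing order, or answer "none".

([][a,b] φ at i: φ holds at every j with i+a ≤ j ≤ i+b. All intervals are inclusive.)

Evaluate at each i in [0,6]:
  i=0: ✓ (all of [4,4])
  i=1: ✓ (all of [5,5])
  i=2: ✗ (fails at j=6)
  i=3: ✗ (fails at j=7)
  i=4: ✗ (fails at j=8)
  i=5: ✓ (all of [9,9])
  i=6: ✓ (all of [10,10])

0, 1, 5, 6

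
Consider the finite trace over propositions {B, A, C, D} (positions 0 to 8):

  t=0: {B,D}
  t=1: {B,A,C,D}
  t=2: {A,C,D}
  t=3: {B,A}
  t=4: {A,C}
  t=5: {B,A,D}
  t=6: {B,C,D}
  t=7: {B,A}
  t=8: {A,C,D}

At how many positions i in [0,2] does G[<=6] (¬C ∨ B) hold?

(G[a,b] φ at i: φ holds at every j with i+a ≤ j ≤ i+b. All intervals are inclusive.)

Evaluate at each i in [0,2]:
  i=0: ✗ (fails at j=2)
  i=1: ✗ (fails at j=2)
  i=2: ✗ (fails at j=2)
Positions where it holds: {} → 0.

0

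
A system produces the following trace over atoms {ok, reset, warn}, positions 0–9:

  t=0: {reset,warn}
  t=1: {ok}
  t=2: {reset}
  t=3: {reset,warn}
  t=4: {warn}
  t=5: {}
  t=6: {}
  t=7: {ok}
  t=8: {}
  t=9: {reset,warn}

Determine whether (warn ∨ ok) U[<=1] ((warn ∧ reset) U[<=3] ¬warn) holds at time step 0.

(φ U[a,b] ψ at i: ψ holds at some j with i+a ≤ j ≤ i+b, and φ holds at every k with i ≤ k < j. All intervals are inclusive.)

True

Need some j in [0,1] with ((warn ∧ reset) U[<=3] ¬warn), and (warn ∨ ok) at every k in [0,j-1].
  j=0: ((warn ∧ reset) U[<=3] ¬warn) holds; no prefix to check → satisfied.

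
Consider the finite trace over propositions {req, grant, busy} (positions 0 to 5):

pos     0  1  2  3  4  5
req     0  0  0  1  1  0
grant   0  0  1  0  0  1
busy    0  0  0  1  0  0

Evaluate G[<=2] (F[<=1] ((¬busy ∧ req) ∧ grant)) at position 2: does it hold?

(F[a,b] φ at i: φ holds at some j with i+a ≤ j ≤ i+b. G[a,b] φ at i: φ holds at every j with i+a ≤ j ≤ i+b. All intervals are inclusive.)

No

Check F[<=1] ((¬busy ∧ req) ∧ grant) at every j in [2,4]:
  j=2: fails (none in [2,3])
  j=3: fails (none in [3,4])
  j=4: fails (none in [4,5])
Fails at j=2 → formula fails.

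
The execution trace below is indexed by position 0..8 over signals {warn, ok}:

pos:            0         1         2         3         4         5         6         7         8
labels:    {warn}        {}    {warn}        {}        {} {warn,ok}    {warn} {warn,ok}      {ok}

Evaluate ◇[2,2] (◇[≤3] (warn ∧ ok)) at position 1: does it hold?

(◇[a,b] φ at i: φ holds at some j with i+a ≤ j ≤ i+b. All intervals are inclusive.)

Check ◇[≤3] (warn ∧ ok) at each j in [3,3]:
  j=3: holds (witness at 5)
Found at j=3 → formula holds.

Yes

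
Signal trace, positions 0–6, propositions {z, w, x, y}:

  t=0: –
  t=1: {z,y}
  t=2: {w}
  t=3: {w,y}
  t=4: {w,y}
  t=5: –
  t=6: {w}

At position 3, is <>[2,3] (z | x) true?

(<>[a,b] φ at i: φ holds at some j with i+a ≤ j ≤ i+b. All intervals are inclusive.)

False

Check (z | x) at each j in [5,6]:
  j=5: false
  j=6: false
No position in the window satisfies it → formula fails.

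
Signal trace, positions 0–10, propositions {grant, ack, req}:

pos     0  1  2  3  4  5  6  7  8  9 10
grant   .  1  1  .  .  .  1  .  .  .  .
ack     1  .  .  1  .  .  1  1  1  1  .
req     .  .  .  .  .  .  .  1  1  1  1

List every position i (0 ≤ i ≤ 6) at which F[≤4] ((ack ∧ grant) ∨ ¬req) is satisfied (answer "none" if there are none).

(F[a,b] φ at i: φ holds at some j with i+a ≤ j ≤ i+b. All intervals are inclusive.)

0, 1, 2, 3, 4, 5, 6

Evaluate at each i in [0,6]:
  i=0: ✓ (witness j=0)
  i=1: ✓ (witness j=1)
  i=2: ✓ (witness j=2)
  i=3: ✓ (witness j=3)
  i=4: ✓ (witness j=4)
  i=5: ✓ (witness j=5)
  i=6: ✓ (witness j=6)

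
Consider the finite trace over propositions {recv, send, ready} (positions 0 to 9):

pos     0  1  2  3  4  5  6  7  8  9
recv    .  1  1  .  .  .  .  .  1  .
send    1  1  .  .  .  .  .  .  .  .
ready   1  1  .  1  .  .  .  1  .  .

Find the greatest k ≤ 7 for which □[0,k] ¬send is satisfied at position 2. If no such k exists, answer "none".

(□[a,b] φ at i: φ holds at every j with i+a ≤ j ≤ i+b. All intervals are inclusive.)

7

¬send must hold from j=2 onward; find where it first fails.
  j=2: holds
  j=3: holds
  j=4: holds
  j=5: holds
  j=6: holds
  j=7: holds
  j=8: holds
  j=9: holds
Holds through j=9; largest k = 7.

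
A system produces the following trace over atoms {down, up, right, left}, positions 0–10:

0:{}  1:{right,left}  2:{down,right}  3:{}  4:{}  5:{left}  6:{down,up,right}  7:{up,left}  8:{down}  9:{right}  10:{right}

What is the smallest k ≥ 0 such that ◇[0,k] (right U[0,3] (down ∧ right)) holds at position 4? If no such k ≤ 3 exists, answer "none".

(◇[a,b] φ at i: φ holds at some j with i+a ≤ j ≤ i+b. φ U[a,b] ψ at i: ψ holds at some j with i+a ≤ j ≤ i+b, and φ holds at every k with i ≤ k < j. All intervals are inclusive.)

2

Scan j = 4,5,… for (right U[0,3] (down ∧ right)):
  j=4: fails
  j=5: fails
  j=6: holds
First hit at j=6, so smallest k = 6-4 = 2.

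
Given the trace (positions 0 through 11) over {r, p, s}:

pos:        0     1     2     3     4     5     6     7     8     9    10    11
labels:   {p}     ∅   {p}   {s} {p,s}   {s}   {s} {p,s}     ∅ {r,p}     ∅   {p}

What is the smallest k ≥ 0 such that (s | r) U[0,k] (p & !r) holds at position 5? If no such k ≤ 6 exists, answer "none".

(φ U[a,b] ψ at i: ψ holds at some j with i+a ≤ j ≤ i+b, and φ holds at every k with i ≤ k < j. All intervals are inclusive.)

2

Need earliest j ≥ 5 with (p & !r), and (s | r) at every k in [5,j-1].
  j=5: rhs fails.
  j=6: rhs fails.
  j=7: rhs holds; lhs holds on [5,6]. k = 2.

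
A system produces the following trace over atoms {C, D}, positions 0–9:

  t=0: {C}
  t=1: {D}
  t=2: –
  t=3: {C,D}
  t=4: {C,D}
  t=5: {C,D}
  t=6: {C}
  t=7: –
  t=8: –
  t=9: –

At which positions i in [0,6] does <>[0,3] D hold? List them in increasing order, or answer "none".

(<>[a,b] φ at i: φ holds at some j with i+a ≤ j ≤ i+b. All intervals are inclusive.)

0, 1, 2, 3, 4, 5

Evaluate at each i in [0,6]:
  i=0: ✓ (witness j=1)
  i=1: ✓ (witness j=1)
  i=2: ✓ (witness j=3)
  i=3: ✓ (witness j=3)
  i=4: ✓ (witness j=4)
  i=5: ✓ (witness j=5)
  i=6: ✗ (none in [6,9])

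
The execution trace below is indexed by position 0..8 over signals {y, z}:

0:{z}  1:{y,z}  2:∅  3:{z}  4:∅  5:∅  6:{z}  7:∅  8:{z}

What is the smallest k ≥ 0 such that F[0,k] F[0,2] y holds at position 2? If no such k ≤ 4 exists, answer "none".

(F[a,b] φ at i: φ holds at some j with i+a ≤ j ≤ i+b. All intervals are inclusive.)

none

Scan j = 2,3,… for F[0,2] y:
  j=2: fails
  j=3: fails
  j=4: fails
  j=5: fails
  j=6: fails
No j in [2,6] satisfies it → none.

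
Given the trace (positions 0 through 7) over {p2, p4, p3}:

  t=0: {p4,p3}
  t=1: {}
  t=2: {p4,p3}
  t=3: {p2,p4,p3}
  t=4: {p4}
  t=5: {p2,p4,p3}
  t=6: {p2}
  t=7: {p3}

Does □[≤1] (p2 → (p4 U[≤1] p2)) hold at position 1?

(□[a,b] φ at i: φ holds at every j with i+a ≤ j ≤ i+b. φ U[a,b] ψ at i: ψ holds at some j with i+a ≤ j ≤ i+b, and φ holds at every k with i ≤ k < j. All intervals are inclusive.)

Yes

Check (p2 → (p4 U[≤1] p2)) at every j in [1,2]:
  j=1: antecedent false → ✓
  j=2: antecedent false → ✓
All positions satisfy it → formula holds.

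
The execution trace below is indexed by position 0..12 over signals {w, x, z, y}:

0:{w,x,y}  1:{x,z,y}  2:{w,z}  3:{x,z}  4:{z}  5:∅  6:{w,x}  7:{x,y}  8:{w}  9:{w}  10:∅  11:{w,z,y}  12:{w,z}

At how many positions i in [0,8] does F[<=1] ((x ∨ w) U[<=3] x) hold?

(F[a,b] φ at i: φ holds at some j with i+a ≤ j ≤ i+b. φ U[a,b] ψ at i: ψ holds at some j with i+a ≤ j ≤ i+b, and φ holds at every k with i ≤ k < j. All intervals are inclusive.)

Evaluate at each i in [0,8]:
  i=0: ✓ (witness j=0)
  i=1: ✓ (witness j=1)
  i=2: ✓ (witness j=2)
  i=3: ✓ (witness j=3)
  i=4: ✗ (none in [4,5])
  i=5: ✓ (witness j=6)
  i=6: ✓ (witness j=6)
  i=7: ✓ (witness j=7)
  i=8: ✗ (none in [8,9])
Positions where it holds: {0, 1, 2, 3, 5, 6, 7} → 7.

7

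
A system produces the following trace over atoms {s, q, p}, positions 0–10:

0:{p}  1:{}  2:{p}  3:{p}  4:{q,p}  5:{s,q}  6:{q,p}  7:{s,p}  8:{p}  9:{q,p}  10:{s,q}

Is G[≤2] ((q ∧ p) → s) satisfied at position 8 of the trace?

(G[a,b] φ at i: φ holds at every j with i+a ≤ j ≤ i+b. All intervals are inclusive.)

Check ((q ∧ p) → s) at every j in [8,10]:
  j=8: antecedent false → ✓
  j=9: antecedent true; consequent false → ✗
  j=10: antecedent false → ✓
Fails at j=9 → formula fails.

Does not hold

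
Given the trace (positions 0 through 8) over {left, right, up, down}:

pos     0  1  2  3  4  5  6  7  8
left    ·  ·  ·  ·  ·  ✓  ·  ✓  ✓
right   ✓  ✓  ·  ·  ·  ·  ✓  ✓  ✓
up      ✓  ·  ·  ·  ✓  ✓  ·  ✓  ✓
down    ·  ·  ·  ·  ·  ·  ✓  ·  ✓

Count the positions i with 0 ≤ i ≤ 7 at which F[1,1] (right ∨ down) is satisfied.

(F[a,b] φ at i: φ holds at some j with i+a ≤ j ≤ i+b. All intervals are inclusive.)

4

Evaluate at each i in [0,7]:
  i=0: ✓ (witness j=1)
  i=1: ✗ (none in [2,2])
  i=2: ✗ (none in [3,3])
  i=3: ✗ (none in [4,4])
  i=4: ✗ (none in [5,5])
  i=5: ✓ (witness j=6)
  i=6: ✓ (witness j=7)
  i=7: ✓ (witness j=8)
Positions where it holds: {0, 5, 6, 7} → 4.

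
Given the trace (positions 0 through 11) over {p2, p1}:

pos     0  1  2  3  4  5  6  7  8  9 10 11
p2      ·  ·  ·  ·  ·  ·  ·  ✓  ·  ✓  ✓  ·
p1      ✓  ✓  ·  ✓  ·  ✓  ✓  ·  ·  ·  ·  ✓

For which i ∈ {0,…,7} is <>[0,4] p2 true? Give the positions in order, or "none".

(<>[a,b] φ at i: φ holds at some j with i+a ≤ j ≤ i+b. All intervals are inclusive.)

Evaluate at each i in [0,7]:
  i=0: ✗ (none in [0,4])
  i=1: ✗ (none in [1,5])
  i=2: ✗ (none in [2,6])
  i=3: ✓ (witness j=7)
  i=4: ✓ (witness j=7)
  i=5: ✓ (witness j=7)
  i=6: ✓ (witness j=7)
  i=7: ✓ (witness j=7)

3, 4, 5, 6, 7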